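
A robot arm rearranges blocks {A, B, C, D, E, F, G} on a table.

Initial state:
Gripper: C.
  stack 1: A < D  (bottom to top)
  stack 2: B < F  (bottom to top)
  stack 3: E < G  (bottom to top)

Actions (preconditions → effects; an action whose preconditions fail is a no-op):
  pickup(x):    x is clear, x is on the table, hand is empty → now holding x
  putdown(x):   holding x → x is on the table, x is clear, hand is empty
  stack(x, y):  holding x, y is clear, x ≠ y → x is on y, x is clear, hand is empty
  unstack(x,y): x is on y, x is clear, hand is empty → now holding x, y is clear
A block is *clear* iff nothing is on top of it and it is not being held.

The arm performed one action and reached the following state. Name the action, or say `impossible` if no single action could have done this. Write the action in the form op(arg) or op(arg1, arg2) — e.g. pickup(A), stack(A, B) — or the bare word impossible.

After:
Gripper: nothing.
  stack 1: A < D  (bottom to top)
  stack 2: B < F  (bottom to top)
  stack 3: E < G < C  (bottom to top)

target: towers=[A/D; B/F; E/G/C] holding=-
        putdown(C) → towers=[A/D; B/F; C; E/G] holding=-
       stack(C, F) → towers=[A/D; B/F/C; E/G] holding=-
       stack(C, G) → towers=[A/D; B/F; E/G/C] holding=-  ← match
       stack(C, D) → towers=[A/D/C; B/F; E/G] holding=-

stack(C, G)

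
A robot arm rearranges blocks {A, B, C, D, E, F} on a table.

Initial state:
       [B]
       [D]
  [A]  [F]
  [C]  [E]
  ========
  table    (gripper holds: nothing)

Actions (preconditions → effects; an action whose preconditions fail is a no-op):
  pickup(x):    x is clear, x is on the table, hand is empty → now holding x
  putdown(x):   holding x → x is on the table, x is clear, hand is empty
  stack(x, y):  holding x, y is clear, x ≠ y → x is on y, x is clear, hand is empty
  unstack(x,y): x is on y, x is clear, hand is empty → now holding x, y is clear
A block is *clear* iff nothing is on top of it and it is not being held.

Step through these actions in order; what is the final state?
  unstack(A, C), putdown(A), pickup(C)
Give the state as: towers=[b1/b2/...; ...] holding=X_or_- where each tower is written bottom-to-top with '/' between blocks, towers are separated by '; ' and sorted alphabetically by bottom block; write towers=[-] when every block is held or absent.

step 1 (unstack(A, C)): towers=[C; E/F/D/B] holding=A
step 2 (putdown(A)): towers=[A; C; E/F/D/B] holding=-
step 3 (pickup(C)): towers=[A; E/F/D/B] holding=C

towers=[A; E/F/D/B] holding=C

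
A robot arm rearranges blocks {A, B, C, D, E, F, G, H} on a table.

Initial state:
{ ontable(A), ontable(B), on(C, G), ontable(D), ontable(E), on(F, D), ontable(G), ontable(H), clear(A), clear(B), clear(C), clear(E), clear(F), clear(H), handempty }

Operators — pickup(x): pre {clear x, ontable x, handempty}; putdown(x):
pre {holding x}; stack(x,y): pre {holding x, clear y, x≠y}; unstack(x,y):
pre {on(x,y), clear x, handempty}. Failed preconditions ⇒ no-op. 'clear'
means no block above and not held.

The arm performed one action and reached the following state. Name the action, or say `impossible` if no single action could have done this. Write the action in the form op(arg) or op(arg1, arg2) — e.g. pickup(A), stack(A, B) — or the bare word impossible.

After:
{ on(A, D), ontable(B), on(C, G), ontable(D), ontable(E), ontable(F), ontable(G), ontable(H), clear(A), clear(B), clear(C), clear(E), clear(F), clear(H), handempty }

impossible

target: towers=[B; D/A; E; F; G/C; H] holding=-
         pickup(A) → towers=[B; D/F; E; G/C; H] holding=A
         pickup(E) → towers=[A; B; D/F; G/C; H] holding=E
         pickup(H) → towers=[A; B; D/F; E; G/C] holding=H
         pickup(B) → towers=[A; D/F; E; G/C; H] holding=B
     unstack(F, D) → towers=[A; B; D; E; G/C; H] holding=F
     unstack(C, G) → towers=[A; B; D/F; E; G; H] holding=C
none of the 6 applicable actions match → impossible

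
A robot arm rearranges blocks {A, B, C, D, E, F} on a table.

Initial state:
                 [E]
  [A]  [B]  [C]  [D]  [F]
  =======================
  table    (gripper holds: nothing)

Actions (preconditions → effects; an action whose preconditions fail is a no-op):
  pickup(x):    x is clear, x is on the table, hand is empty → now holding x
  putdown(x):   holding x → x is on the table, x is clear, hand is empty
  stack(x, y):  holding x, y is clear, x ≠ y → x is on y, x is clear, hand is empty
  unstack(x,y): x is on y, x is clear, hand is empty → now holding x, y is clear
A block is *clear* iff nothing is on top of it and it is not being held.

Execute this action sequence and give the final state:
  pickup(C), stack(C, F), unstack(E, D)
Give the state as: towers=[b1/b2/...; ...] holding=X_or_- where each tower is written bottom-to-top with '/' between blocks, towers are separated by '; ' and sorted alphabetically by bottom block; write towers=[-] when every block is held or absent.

towers=[A; B; D; F/C] holding=E

step 1 (pickup(C)): towers=[A; B; D/E; F] holding=C
step 2 (stack(C, F)): towers=[A; B; D/E; F/C] holding=-
step 3 (unstack(E, D)): towers=[A; B; D; F/C] holding=E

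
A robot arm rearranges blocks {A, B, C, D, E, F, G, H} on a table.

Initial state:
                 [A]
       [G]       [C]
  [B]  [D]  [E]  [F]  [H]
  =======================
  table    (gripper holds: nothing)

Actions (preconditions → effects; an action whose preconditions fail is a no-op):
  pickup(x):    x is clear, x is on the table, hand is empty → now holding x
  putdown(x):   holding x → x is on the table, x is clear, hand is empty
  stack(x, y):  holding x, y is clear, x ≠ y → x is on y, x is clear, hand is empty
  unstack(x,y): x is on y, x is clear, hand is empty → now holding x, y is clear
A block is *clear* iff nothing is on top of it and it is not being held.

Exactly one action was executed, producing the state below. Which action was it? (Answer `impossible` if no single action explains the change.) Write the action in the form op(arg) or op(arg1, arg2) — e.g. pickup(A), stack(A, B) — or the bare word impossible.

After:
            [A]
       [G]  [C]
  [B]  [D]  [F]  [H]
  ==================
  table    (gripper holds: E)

target: towers=[B; D/G; F/C/A; H] holding=E
     unstack(G, D) → towers=[B; D; E; F/C/A; H] holding=G
     unstack(A, C) → towers=[B; D/G; E; F/C; H] holding=A
         pickup(E) → towers=[B; D/G; F/C/A; H] holding=E  ← match
         pickup(H) → towers=[B; D/G; E; F/C/A] holding=H
         pickup(B) → towers=[D/G; E; F/C/A; H] holding=B

pickup(E)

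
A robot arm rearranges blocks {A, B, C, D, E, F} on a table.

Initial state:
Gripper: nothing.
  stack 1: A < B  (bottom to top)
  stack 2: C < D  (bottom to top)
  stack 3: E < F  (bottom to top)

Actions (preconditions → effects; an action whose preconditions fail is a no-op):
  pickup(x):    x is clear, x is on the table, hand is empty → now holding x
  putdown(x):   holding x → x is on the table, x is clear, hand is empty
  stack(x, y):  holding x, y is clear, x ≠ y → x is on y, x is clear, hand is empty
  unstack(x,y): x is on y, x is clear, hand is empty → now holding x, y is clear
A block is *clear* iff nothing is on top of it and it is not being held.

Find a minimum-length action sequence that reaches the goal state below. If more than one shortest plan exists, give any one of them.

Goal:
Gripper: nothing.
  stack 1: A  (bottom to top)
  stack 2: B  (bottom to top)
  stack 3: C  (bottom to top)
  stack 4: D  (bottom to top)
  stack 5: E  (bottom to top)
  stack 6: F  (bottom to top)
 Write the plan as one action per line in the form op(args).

step 1 (unstack(B, A)): towers=[A; C/D; E/F] holding=B
step 2 (putdown(B)): towers=[A; B; C/D; E/F] holding=-
step 3 (unstack(F, E)): towers=[A; B; C/D; E] holding=F
step 4 (putdown(F)): towers=[A; B; C/D; E; F] holding=-
step 5 (unstack(D, C)): towers=[A; B; C; E; F] holding=D
step 6 (putdown(D)): towers=[A; B; C; D; E; F] holding=-
goal check: towers=[A; B; C; D; E; F] holding=- — reached (length 6, optimal by BFS)

unstack(B, A)
putdown(B)
unstack(F, E)
putdown(F)
unstack(D, C)
putdown(D)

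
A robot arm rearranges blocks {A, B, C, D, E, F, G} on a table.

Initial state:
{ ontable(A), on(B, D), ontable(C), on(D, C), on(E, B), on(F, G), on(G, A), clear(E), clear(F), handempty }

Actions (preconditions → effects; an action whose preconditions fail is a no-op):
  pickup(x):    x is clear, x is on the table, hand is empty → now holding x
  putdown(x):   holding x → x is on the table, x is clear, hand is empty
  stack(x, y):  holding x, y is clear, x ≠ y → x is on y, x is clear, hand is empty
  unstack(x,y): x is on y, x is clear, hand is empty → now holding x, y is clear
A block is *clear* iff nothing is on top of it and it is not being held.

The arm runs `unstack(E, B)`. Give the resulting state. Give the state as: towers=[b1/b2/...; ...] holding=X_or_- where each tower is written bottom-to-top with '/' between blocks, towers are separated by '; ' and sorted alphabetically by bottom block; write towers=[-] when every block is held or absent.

before: towers=[A/G/F; C/D/B/E] holding=-
pre[unstack(E, B)]: on(E,B) ✓, clear(E) ✓, handempty ✓
all met → apply unstack(E, B)
after:  towers=[A/G/F; C/D/B] holding=E

towers=[A/G/F; C/D/B] holding=E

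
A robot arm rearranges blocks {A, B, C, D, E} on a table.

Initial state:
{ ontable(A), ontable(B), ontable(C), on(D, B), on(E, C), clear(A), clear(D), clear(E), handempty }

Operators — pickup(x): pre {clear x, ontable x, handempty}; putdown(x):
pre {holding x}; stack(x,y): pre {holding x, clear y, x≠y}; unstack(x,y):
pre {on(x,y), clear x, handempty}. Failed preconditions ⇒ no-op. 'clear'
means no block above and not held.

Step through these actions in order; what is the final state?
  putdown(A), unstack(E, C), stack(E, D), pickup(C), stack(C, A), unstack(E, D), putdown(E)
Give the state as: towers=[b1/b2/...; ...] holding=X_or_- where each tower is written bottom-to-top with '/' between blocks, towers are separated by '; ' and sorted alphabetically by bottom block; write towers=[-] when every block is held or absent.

towers=[A/C; B/D; E] holding=-

step 1 (putdown(A)) [no-op]: towers=[A; B/D; C/E] holding=-
step 2 (unstack(E, C)): towers=[A; B/D; C] holding=E
step 3 (stack(E, D)): towers=[A; B/D/E; C] holding=-
step 4 (pickup(C)): towers=[A; B/D/E] holding=C
step 5 (stack(C, A)): towers=[A/C; B/D/E] holding=-
step 6 (unstack(E, D)): towers=[A/C; B/D] holding=E
step 7 (putdown(E)): towers=[A/C; B/D; E] holding=-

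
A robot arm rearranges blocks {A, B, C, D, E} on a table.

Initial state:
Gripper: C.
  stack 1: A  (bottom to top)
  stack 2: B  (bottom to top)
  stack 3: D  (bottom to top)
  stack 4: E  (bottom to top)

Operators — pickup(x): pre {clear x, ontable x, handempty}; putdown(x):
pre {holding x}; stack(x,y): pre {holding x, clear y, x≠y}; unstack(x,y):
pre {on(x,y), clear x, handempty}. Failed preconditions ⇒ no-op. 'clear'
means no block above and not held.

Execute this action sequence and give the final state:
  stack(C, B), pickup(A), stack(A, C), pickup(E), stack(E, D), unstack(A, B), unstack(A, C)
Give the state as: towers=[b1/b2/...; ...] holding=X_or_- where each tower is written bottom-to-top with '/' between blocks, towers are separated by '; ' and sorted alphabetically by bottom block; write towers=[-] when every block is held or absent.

towers=[B/C; D/E] holding=A

step 1 (stack(C, B)): towers=[A; B/C; D; E] holding=-
step 2 (pickup(A)): towers=[B/C; D; E] holding=A
step 3 (stack(A, C)): towers=[B/C/A; D; E] holding=-
step 4 (pickup(E)): towers=[B/C/A; D] holding=E
step 5 (stack(E, D)): towers=[B/C/A; D/E] holding=-
step 6 (unstack(A, B)) [no-op]: towers=[B/C/A; D/E] holding=-
step 7 (unstack(A, C)): towers=[B/C; D/E] holding=A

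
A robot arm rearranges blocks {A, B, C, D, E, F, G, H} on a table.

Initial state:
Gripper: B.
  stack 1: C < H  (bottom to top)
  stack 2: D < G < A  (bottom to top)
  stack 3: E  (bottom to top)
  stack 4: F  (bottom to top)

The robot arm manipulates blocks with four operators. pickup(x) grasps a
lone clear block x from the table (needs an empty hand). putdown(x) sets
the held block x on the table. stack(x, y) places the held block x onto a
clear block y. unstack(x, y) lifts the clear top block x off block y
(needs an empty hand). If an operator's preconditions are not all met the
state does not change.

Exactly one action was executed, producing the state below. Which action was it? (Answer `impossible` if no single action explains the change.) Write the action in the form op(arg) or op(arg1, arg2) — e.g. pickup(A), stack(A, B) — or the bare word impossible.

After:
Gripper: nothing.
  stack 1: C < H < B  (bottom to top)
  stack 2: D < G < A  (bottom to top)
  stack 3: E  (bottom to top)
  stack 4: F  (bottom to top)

stack(B, H)

target: towers=[C/H/B; D/G/A; E; F] holding=-
        putdown(B) → towers=[B; C/H; D/G/A; E; F] holding=-
       stack(B, A) → towers=[C/H; D/G/A/B; E; F] holding=-
       stack(B, E) → towers=[C/H; D/G/A; E/B; F] holding=-
       stack(B, H) → towers=[C/H/B; D/G/A; E; F] holding=-  ← match
       stack(B, F) → towers=[C/H; D/G/A; E; F/B] holding=-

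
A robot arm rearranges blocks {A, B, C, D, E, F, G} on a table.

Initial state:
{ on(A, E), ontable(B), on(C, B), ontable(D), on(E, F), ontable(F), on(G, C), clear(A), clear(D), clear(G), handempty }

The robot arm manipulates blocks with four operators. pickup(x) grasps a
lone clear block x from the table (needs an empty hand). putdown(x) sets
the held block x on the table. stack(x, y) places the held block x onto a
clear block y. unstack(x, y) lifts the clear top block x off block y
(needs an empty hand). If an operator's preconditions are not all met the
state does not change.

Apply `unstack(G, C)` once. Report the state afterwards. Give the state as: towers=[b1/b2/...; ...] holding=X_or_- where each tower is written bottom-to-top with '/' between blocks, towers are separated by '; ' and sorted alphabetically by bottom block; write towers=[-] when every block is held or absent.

before: towers=[B/C/G; D; F/E/A] holding=-
pre[unstack(G, C)]: on(G,C) ok, clear(G) ok, handempty ok
all met → apply unstack(G, C)
after:  towers=[B/C; D; F/E/A] holding=G

towers=[B/C; D; F/E/A] holding=G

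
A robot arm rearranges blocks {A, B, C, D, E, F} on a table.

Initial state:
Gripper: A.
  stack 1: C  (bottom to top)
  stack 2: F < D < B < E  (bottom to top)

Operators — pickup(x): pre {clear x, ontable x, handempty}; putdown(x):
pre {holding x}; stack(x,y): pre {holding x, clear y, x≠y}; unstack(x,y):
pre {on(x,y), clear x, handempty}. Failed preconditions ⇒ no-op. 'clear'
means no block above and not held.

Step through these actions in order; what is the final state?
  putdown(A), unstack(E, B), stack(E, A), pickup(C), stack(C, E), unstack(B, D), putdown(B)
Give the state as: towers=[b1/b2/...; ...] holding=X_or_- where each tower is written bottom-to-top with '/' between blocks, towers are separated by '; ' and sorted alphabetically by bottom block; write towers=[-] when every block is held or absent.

step 1 (putdown(A)): towers=[A; C; F/D/B/E] holding=-
step 2 (unstack(E, B)): towers=[A; C; F/D/B] holding=E
step 3 (stack(E, A)): towers=[A/E; C; F/D/B] holding=-
step 4 (pickup(C)): towers=[A/E; F/D/B] holding=C
step 5 (stack(C, E)): towers=[A/E/C; F/D/B] holding=-
step 6 (unstack(B, D)): towers=[A/E/C; F/D] holding=B
step 7 (putdown(B)): towers=[A/E/C; B; F/D] holding=-

towers=[A/E/C; B; F/D] holding=-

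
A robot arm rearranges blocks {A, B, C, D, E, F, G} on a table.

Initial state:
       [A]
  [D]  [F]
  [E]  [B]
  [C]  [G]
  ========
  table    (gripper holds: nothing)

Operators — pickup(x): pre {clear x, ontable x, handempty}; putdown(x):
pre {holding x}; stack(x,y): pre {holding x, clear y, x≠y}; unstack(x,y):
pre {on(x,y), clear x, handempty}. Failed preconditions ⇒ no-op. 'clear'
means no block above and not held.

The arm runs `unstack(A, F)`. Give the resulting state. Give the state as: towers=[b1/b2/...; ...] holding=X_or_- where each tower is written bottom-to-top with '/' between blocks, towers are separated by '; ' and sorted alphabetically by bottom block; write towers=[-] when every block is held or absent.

before: towers=[C/E/D; G/B/F/A] holding=-
pre[unstack(A, F)]: on(A,F) yes, clear(A) yes, handempty yes
all met → apply unstack(A, F)
after:  towers=[C/E/D; G/B/F] holding=A

towers=[C/E/D; G/B/F] holding=A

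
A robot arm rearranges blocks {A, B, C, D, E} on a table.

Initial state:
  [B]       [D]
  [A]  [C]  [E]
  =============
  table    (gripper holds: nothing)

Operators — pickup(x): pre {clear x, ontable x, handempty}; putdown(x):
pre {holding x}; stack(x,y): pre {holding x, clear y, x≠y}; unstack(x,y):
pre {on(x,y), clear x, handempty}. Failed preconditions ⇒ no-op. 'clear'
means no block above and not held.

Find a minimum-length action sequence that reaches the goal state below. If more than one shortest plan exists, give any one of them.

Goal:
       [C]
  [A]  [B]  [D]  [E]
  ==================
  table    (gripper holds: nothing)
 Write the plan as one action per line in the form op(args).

step 1 (unstack(B, A)): towers=[A; C; E/D] holding=B
step 2 (putdown(B)): towers=[A; B; C; E/D] holding=-
step 3 (unstack(D, E)): towers=[A; B; C; E] holding=D
step 4 (putdown(D)): towers=[A; B; C; D; E] holding=-
step 5 (pickup(C)): towers=[A; B; D; E] holding=C
step 6 (stack(C, B)): towers=[A; B/C; D; E] holding=-
goal check: towers=[A; B/C; D; E] holding=- — reached (length 6, optimal by BFS)

unstack(B, A)
putdown(B)
unstack(D, E)
putdown(D)
pickup(C)
stack(C, B)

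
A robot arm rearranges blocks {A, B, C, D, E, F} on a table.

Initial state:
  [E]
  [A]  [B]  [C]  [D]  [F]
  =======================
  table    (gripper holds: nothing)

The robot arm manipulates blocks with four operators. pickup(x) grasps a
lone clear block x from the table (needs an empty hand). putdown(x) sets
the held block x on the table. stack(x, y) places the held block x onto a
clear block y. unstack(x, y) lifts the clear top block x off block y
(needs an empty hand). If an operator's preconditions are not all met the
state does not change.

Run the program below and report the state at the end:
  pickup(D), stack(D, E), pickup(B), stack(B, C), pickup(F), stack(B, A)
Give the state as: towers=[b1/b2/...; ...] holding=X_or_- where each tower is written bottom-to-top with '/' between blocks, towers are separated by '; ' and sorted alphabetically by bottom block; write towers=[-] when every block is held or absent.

towers=[A/E/D; C/B] holding=F

step 1 (pickup(D)): towers=[A/E; B; C; F] holding=D
step 2 (stack(D, E)): towers=[A/E/D; B; C; F] holding=-
step 3 (pickup(B)): towers=[A/E/D; C; F] holding=B
step 4 (stack(B, C)): towers=[A/E/D; C/B; F] holding=-
step 5 (pickup(F)): towers=[A/E/D; C/B] holding=F
step 6 (stack(B, A)) [no-op]: towers=[A/E/D; C/B] holding=F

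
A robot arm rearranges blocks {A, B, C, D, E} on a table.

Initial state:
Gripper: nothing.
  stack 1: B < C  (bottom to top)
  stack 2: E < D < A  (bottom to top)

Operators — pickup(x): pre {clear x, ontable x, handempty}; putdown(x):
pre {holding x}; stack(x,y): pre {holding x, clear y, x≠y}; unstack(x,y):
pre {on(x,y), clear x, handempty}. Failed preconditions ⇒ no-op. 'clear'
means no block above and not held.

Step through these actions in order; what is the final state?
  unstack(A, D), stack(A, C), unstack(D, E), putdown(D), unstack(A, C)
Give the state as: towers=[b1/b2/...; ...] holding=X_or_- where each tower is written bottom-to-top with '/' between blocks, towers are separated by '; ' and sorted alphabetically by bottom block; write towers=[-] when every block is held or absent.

towers=[B/C; D; E] holding=A

step 1 (unstack(A, D)): towers=[B/C; E/D] holding=A
step 2 (stack(A, C)): towers=[B/C/A; E/D] holding=-
step 3 (unstack(D, E)): towers=[B/C/A; E] holding=D
step 4 (putdown(D)): towers=[B/C/A; D; E] holding=-
step 5 (unstack(A, C)): towers=[B/C; D; E] holding=A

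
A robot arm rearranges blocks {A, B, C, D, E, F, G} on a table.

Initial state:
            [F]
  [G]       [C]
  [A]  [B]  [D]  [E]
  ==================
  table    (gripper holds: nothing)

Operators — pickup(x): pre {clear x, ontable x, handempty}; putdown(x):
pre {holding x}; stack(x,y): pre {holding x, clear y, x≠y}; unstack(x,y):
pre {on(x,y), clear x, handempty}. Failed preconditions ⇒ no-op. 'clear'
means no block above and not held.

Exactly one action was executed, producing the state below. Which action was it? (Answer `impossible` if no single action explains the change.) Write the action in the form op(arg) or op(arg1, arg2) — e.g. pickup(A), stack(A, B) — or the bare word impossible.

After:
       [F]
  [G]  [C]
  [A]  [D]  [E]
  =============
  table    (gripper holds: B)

target: towers=[A/G; D/C/F; E] holding=B
         pickup(B) → towers=[A/G; D/C/F; E] holding=B  ← match
     unstack(F, C) → towers=[A/G; B; D/C; E] holding=F
     unstack(G, A) → towers=[A; B; D/C/F; E] holding=G
         pickup(E) → towers=[A/G; B; D/C/F] holding=E

pickup(B)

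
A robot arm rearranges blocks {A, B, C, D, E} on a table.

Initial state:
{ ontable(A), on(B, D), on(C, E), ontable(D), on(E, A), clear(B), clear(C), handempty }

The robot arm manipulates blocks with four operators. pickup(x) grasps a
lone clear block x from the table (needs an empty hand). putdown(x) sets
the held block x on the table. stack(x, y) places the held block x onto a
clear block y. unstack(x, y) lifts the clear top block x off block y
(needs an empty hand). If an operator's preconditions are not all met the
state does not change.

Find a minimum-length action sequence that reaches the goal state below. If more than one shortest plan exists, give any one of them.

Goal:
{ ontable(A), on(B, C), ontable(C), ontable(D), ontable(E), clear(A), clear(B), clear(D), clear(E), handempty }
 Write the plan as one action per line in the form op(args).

unstack(C, E)
putdown(C)
unstack(B, D)
stack(B, C)
unstack(E, A)
putdown(E)

step 1 (unstack(C, E)): towers=[A/E; D/B] holding=C
step 2 (putdown(C)): towers=[A/E; C; D/B] holding=-
step 3 (unstack(B, D)): towers=[A/E; C; D] holding=B
step 4 (stack(B, C)): towers=[A/E; C/B; D] holding=-
step 5 (unstack(E, A)): towers=[A; C/B; D] holding=E
step 6 (putdown(E)): towers=[A; C/B; D; E] holding=-
goal check: towers=[A; C/B; D; E] holding=- — reached (length 6, optimal by BFS)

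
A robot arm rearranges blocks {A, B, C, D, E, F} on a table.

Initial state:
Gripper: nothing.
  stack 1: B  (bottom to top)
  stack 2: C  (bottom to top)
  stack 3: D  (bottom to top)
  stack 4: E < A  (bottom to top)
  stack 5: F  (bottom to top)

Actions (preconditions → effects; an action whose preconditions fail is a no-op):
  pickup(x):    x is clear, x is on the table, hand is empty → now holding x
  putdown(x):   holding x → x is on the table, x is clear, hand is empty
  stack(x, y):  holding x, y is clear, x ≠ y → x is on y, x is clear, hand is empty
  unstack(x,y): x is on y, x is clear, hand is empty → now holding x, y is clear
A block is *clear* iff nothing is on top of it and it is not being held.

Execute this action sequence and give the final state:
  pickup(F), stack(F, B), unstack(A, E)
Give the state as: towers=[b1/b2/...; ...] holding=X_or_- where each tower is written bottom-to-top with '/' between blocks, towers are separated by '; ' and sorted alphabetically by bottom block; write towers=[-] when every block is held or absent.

step 1 (pickup(F)): towers=[B; C; D; E/A] holding=F
step 2 (stack(F, B)): towers=[B/F; C; D; E/A] holding=-
step 3 (unstack(A, E)): towers=[B/F; C; D; E] holding=A

towers=[B/F; C; D; E] holding=A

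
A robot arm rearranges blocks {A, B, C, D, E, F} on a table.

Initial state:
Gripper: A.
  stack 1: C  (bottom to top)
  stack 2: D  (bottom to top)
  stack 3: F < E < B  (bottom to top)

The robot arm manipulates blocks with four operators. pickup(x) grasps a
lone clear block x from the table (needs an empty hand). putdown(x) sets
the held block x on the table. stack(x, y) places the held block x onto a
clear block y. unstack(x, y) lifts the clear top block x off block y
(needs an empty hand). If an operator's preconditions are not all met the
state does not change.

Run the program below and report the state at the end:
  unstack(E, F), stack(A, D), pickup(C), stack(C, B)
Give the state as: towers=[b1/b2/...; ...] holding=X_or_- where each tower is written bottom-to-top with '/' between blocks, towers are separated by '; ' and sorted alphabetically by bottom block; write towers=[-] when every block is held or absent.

step 1 (unstack(E, F)) [no-op]: towers=[C; D; F/E/B] holding=A
step 2 (stack(A, D)): towers=[C; D/A; F/E/B] holding=-
step 3 (pickup(C)): towers=[D/A; F/E/B] holding=C
step 4 (stack(C, B)): towers=[D/A; F/E/B/C] holding=-

towers=[D/A; F/E/B/C] holding=-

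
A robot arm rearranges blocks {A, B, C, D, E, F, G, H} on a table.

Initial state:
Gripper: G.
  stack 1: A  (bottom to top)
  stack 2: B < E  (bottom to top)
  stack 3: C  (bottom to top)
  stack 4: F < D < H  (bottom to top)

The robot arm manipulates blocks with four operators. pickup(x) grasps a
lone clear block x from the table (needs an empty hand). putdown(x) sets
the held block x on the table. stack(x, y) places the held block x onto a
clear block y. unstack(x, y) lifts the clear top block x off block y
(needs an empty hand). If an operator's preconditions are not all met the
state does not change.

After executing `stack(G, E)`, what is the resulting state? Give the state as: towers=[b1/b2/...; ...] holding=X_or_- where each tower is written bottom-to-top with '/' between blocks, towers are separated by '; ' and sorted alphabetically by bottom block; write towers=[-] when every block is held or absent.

towers=[A; B/E/G; C; F/D/H] holding=-

before: towers=[A; B/E; C; F/D/H] holding=G
pre[stack(G, E)]: holding(G) yes, clear(E) yes, G≠E yes
all met → apply stack(G, E)
after:  towers=[A; B/E/G; C; F/D/H] holding=-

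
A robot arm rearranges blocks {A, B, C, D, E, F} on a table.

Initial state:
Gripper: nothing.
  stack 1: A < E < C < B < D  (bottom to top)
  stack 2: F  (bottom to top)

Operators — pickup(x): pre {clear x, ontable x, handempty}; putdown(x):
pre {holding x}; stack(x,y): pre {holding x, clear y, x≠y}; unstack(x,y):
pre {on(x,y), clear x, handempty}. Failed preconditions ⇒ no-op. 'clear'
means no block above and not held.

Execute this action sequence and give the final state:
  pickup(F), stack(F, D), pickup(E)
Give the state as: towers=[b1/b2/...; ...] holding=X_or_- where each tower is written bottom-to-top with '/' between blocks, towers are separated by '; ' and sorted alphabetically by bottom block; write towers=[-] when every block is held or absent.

towers=[A/E/C/B/D/F] holding=-

step 1 (pickup(F)): towers=[A/E/C/B/D] holding=F
step 2 (stack(F, D)): towers=[A/E/C/B/D/F] holding=-
step 3 (pickup(E)) [no-op]: towers=[A/E/C/B/D/F] holding=-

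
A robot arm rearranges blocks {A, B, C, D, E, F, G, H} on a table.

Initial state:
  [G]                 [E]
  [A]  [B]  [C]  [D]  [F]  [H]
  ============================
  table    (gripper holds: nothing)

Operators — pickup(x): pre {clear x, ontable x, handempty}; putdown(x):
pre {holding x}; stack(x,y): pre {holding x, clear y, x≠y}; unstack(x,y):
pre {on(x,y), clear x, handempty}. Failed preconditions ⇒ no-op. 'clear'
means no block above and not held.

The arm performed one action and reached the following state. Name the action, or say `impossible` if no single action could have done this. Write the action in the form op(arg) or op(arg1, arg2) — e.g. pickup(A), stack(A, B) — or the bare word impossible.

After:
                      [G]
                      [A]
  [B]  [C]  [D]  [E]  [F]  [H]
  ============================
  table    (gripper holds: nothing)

impossible

target: towers=[B; C; D; E; F/A/G; H] holding=-
     unstack(G, A) → towers=[A; B; C; D; F/E; H] holding=G
     unstack(E, F) → towers=[A/G; B; C; D; F; H] holding=E
         pickup(H) → towers=[A/G; B; C; D; F/E] holding=H
         pickup(B) → towers=[A/G; C; D; F/E; H] holding=B
         pickup(D) → towers=[A/G; B; C; F/E; H] holding=D
         pickup(C) → towers=[A/G; B; D; F/E; H] holding=C
none of the 6 applicable actions match → impossible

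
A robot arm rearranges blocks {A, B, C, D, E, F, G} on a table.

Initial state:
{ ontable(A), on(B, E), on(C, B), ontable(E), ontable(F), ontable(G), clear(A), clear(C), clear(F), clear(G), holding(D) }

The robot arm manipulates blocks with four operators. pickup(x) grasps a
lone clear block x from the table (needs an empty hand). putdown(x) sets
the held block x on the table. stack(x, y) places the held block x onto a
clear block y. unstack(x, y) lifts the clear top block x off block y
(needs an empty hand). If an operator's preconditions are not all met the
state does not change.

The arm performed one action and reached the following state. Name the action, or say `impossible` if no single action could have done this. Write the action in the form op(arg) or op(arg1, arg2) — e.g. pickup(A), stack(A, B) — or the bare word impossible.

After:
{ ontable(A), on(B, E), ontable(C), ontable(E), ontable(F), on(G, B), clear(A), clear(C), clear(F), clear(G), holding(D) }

target: towers=[A; C; E/B/G; F] holding=D
        putdown(D) → towers=[A; D; E/B/C; F; G] holding=-
       stack(D, F) → towers=[A; E/B/C; F/D; G] holding=-
       stack(D, G) → towers=[A; E/B/C; F; G/D] holding=-
       stack(D, A) → towers=[A/D; E/B/C; F; G] holding=-
       stack(D, C) → towers=[A; E/B/C/D; F; G] holding=-
none of the 5 applicable actions match → impossible

impossible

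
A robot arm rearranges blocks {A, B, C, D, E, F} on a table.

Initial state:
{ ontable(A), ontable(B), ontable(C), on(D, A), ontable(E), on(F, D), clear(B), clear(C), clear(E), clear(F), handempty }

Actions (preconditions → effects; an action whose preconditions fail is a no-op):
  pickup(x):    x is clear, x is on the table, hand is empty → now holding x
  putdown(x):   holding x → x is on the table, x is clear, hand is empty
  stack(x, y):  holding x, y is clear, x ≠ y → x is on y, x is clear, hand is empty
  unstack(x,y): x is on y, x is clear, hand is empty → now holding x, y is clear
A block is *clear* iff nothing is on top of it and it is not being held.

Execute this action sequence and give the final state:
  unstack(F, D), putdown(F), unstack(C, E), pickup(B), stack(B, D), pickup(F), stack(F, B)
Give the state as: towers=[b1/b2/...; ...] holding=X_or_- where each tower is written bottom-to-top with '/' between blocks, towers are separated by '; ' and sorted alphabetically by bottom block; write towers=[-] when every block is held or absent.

towers=[A/D/B/F; C; E] holding=-

step 1 (unstack(F, D)): towers=[A/D; B; C; E] holding=F
step 2 (putdown(F)): towers=[A/D; B; C; E; F] holding=-
step 3 (unstack(C, E)) [no-op]: towers=[A/D; B; C; E; F] holding=-
step 4 (pickup(B)): towers=[A/D; C; E; F] holding=B
step 5 (stack(B, D)): towers=[A/D/B; C; E; F] holding=-
step 6 (pickup(F)): towers=[A/D/B; C; E] holding=F
step 7 (stack(F, B)): towers=[A/D/B/F; C; E] holding=-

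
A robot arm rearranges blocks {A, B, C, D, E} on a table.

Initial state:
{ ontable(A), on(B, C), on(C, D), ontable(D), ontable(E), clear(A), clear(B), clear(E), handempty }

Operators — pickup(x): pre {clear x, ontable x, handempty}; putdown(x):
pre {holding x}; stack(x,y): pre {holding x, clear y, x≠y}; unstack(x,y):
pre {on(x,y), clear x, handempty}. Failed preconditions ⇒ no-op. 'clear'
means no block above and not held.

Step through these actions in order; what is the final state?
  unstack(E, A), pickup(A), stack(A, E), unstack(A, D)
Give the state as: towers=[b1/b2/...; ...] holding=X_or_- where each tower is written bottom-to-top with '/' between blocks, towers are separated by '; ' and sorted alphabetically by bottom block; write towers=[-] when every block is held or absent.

step 1 (unstack(E, A)) [no-op]: towers=[A; D/C/B; E] holding=-
step 2 (pickup(A)): towers=[D/C/B; E] holding=A
step 3 (stack(A, E)): towers=[D/C/B; E/A] holding=-
step 4 (unstack(A, D)) [no-op]: towers=[D/C/B; E/A] holding=-

towers=[D/C/B; E/A] holding=-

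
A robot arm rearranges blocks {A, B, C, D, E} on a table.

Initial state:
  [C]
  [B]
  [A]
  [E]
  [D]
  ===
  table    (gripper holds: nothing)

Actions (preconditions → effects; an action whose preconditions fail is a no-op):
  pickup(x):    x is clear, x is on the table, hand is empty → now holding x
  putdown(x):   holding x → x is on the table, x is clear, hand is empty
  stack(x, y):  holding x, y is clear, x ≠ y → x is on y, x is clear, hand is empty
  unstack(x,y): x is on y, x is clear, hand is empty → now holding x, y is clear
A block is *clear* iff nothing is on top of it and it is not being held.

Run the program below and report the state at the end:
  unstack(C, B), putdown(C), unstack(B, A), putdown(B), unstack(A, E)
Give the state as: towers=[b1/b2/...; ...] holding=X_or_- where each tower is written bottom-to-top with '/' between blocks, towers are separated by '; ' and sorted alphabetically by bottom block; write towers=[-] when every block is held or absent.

step 1 (unstack(C, B)): towers=[D/E/A/B] holding=C
step 2 (putdown(C)): towers=[C; D/E/A/B] holding=-
step 3 (unstack(B, A)): towers=[C; D/E/A] holding=B
step 4 (putdown(B)): towers=[B; C; D/E/A] holding=-
step 5 (unstack(A, E)): towers=[B; C; D/E] holding=A

towers=[B; C; D/E] holding=A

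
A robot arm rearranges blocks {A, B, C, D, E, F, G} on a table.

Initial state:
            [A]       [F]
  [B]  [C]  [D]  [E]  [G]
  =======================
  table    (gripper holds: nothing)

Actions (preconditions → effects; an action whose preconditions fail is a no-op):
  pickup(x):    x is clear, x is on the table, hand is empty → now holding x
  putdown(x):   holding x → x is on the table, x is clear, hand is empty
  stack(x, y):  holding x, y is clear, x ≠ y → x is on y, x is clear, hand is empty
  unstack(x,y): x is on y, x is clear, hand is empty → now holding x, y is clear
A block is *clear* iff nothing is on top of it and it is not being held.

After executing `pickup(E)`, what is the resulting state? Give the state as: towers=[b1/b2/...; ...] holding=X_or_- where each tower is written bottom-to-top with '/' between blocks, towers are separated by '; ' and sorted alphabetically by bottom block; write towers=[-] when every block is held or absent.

towers=[B; C; D/A; G/F] holding=E

before: towers=[B; C; D/A; E; G/F] holding=-
pre[pickup(E)]: clear(E) ok, ontable(E) ok, handempty ok
all met → apply pickup(E)
after:  towers=[B; C; D/A; G/F] holding=E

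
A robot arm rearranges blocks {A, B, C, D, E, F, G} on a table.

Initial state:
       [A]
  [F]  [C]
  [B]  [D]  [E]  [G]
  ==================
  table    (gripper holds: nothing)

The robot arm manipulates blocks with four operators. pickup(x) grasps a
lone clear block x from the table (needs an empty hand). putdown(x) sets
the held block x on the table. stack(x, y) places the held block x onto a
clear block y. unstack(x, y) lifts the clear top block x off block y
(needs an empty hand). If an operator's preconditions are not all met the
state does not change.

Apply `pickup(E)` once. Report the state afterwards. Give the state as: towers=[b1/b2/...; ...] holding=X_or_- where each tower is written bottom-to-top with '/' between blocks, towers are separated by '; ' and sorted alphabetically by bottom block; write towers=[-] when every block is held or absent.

before: towers=[B/F; D/C/A; E; G] holding=-
pre[pickup(E)]: clear(E) ok, ontable(E) ok, handempty ok
all met → apply pickup(E)
after:  towers=[B/F; D/C/A; G] holding=E

towers=[B/F; D/C/A; G] holding=E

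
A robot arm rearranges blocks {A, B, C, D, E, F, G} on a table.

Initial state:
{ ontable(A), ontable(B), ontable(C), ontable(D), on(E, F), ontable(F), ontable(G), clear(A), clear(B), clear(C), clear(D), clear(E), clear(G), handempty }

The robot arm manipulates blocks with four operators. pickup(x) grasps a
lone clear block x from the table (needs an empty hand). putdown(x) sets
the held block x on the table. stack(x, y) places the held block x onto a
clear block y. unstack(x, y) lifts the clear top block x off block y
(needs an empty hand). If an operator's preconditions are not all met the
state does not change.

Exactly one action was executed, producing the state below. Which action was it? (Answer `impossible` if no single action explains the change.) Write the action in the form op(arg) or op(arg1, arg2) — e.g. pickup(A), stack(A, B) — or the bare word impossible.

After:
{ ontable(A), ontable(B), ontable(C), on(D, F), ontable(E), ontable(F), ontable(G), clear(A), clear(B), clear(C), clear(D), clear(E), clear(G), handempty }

target: towers=[A; B; C; E; F/D; G] holding=-
         pickup(B) → towers=[A; C; D; F/E; G] holding=B
         pickup(G) → towers=[A; B; C; D; F/E] holding=G
         pickup(D) → towers=[A; B; C; F/E; G] holding=D
         pickup(A) → towers=[B; C; D; F/E; G] holding=A
     unstack(E, F) → towers=[A; B; C; D; F; G] holding=E
         pickup(C) → towers=[A; B; D; F/E; G] holding=C
none of the 6 applicable actions match → impossible

impossible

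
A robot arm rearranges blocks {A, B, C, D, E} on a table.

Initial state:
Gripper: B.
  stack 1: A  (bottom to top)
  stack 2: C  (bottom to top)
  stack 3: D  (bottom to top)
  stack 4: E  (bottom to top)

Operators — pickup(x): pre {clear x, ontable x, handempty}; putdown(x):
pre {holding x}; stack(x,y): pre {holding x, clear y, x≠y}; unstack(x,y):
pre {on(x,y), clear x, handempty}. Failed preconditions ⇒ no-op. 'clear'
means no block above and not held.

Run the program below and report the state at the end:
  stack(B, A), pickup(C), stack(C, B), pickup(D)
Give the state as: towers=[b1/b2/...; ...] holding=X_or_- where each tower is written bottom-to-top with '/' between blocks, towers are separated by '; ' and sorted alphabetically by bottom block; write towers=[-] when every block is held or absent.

step 1 (stack(B, A)): towers=[A/B; C; D; E] holding=-
step 2 (pickup(C)): towers=[A/B; D; E] holding=C
step 3 (stack(C, B)): towers=[A/B/C; D; E] holding=-
step 4 (pickup(D)): towers=[A/B/C; E] holding=D

towers=[A/B/C; E] holding=D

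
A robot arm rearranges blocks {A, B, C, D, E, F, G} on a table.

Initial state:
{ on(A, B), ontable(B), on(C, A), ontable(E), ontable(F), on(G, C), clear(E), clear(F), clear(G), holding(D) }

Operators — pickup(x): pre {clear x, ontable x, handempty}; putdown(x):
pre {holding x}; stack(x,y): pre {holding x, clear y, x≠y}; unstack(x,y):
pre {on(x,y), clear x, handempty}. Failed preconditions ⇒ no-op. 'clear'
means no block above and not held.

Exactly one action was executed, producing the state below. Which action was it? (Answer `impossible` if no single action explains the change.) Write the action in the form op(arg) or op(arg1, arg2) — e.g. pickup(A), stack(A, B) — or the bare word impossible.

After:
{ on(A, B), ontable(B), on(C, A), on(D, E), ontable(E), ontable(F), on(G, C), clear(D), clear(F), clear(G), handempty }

stack(D, E)

target: towers=[B/A/C/G; E/D; F] holding=-
        putdown(D) → towers=[B/A/C/G; D; E; F] holding=-
       stack(D, F) → towers=[B/A/C/G; E; F/D] holding=-
       stack(D, G) → towers=[B/A/C/G/D; E; F] holding=-
       stack(D, E) → towers=[B/A/C/G; E/D; F] holding=-  ← match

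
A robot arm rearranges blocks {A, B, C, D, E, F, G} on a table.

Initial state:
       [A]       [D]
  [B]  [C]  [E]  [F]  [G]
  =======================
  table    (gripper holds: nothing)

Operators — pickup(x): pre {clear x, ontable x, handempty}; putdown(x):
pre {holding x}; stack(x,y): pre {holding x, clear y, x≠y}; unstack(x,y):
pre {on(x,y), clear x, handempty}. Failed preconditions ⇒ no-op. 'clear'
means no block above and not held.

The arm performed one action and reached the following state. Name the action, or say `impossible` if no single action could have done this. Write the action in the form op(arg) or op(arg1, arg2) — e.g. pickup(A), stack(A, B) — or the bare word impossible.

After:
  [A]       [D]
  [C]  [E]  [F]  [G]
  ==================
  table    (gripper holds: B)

target: towers=[C/A; E; F/D; G] holding=B
         pickup(B) → towers=[C/A; E; F/D; G] holding=B  ← match
         pickup(G) → towers=[B; C/A; E; F/D] holding=G
     unstack(D, F) → towers=[B; C/A; E; F; G] holding=D
     unstack(A, C) → towers=[B; C; E; F/D; G] holding=A
         pickup(E) → towers=[B; C/A; F/D; G] holding=E

pickup(B)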